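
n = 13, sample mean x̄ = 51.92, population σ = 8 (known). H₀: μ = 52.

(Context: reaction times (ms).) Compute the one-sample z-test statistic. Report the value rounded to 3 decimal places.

test statistic = -0.036

SE = σ/√n = 8/√13 = 2.2188
z = (x̄−μ₀)/SE = (51.92−52)/2.2188 = -0.0361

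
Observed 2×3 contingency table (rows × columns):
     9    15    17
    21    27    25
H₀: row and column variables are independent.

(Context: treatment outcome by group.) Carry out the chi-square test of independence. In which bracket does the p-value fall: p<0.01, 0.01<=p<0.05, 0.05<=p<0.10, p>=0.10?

Row totals [41, 73], col totals [30, 42, 42], n=114
χ² = (9−10.79)²/10.79 + (15−15.11)²/15.11 + (17−15.11)²/15.11 + (21−19.21)²/19.21 + (27−26.89)²/26.89 + (25−26.89)²/26.89 = 0.8358
df = 2
p-value (upper-tail) = 0.65844
→ bracket: p>=0.10

p-value bracket: p>=0.10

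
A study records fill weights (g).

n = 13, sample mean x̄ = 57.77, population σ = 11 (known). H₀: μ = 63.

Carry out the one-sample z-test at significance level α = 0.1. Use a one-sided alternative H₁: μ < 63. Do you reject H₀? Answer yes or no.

SE = σ/√n = 11/√13 = 3.0509
z = (x̄−μ₀)/SE = (57.77−63)/3.0509 = -1.7143
p-value (one-sided, H₁ less) = 0.04324
At α=0.1: p < α → reject H₀

reject H₀: yes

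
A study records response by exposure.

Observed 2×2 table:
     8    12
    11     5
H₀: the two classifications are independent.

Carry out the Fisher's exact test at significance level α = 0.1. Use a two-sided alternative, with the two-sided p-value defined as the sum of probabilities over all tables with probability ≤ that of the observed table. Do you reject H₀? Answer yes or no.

Margins: r₁=20, r₂=16, c₁=19, c₂=17, n=36
p_obs = C(20,8)·C(16,11)/C(36,19); sum pmf over tables with pmf ≤ p_obs
p-value (two-sided) = 0.10647
At α=0.1: p ≥ α → fail to reject H₀

reject H₀: no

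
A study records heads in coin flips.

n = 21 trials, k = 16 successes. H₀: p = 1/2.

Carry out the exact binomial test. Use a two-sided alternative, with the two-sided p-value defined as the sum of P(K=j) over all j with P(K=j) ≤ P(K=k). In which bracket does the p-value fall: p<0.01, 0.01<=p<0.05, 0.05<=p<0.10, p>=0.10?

Exact binomial: n=21, k=16, p₀=1/2=0.5000
P(X=j) = C(n,j)·p₀^j·(1−p₀)^(n−j); p = Σ P(X=j) over j with P(X=j) ≤ P(X=16)
p-value (two-sided) = 0.02660
→ bracket: 0.01<=p<0.05

p-value bracket: 0.01<=p<0.05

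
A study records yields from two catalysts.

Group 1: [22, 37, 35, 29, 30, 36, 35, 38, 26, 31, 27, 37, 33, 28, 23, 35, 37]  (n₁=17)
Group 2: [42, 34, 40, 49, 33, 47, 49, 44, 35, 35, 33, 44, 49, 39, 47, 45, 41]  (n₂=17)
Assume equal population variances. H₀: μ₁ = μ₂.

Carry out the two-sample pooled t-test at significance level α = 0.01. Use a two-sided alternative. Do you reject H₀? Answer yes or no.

reject H₀: yes

x̄₁=31.706, s₁=5.157, n₁=17
x̄₂=41.529, s₂=5.854, n₂=17
s_p² = [16·5.157² + 16·5.854²]/32 = 30.4301
SE = √(s_p²·(1/17+1/17)) = 1.8921
t = (31.706−41.529)/1.8921 = -5.1919
df = 32
p-value (two-sided) = 0.00001
At α=0.01: p < α → reject H₀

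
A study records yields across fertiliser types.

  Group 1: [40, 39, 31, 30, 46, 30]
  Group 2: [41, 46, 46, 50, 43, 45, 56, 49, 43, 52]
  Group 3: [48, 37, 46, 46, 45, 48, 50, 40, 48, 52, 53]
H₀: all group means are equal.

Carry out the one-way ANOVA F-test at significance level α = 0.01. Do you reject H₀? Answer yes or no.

reject H₀: yes

Group means [36.00, 47.10, 46.64], grand mean 44.444
SSB = Σnᵢ(x̄ᵢ−x̄)² = 551.221; SSW = ΣΣ(x−x̄ᵢ)² = 641.445
MSB = 551.221/2 = 275.6106; MSW = 641.445/24 = 26.7269
F = MSB/MSW = 10.3121
df = (2, 24)
p-value (upper-tail) = 0.00059
At α=0.01: p < α → reject H₀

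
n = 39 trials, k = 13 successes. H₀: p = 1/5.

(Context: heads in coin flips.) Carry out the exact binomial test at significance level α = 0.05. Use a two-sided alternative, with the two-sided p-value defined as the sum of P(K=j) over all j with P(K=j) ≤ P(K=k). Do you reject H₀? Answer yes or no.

reject H₀: yes

Exact binomial: n=39, k=13, p₀=1/5=0.2000
P(X=j) = C(n,j)·p₀^j·(1−p₀)^(n−j); p = Σ P(X=j) over j with P(X=j) ≤ P(X=13)
p-value (two-sided) = 0.04498
At α=0.05: p < α → reject H₀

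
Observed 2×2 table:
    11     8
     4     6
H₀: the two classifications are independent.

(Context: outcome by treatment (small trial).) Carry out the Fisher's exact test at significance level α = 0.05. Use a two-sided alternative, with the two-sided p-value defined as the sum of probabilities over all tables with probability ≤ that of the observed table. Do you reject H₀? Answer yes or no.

reject H₀: no

Margins: r₁=19, r₂=10, c₁=15, c₂=14, n=29
p_obs = C(19,11)·C(10,4)/C(29,15); sum pmf over tables with pmf ≤ p_obs
p-value (two-sided) = 0.44973
At α=0.05: p ≥ α → fail to reject H₀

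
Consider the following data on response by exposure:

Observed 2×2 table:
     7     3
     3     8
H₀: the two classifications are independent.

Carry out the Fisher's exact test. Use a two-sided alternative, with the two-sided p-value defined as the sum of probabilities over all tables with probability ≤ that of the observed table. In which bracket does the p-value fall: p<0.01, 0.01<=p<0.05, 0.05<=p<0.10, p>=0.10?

Margins: r₁=10, r₂=11, c₁=10, c₂=11, n=21
p_obs = C(10,7)·C(11,3)/C(21,10); sum pmf over tables with pmf ≤ p_obs
p-value (two-sided) = 0.08611
→ bracket: 0.05<=p<0.10

p-value bracket: 0.05<=p<0.10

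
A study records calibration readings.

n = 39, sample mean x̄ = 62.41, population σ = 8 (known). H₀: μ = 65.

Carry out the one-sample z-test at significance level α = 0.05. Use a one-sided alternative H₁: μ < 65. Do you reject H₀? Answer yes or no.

SE = σ/√n = 8/√39 = 1.2810
z = (x̄−μ₀)/SE = (62.41−65)/1.2810 = -2.0218
p-value (one-sided, H₁ less) = 0.02160
At α=0.05: p < α → reject H₀

reject H₀: yes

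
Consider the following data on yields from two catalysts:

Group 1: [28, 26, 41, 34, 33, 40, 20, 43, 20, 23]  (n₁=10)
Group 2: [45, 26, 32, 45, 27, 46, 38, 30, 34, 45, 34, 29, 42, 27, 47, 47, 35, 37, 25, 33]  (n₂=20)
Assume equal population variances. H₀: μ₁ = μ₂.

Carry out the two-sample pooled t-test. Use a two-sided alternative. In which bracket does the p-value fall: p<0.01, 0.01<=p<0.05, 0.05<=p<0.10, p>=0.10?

x̄₁=30.800, s₁=8.677, n₁=10
x̄₂=36.200, s₂=7.702, n₂=20
s_p² = [9·8.677² + 19·7.702²]/28 = 64.4571
SE = √(s_p²·(1/10+1/20)) = 3.1094
t = (30.800−36.200)/3.1094 = -1.7367
df = 28
p-value (two-sided) = 0.09344
→ bracket: 0.05<=p<0.10

p-value bracket: 0.05<=p<0.10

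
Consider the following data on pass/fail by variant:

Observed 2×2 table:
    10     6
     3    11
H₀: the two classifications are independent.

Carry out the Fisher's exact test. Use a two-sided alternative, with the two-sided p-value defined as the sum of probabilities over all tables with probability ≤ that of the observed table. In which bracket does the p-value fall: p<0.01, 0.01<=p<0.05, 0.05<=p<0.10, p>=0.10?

p-value bracket: 0.01<=p<0.05

Margins: r₁=16, r₂=14, c₁=13, c₂=17, n=30
p_obs = C(16,10)·C(14,3)/C(30,13); sum pmf over tables with pmf ≤ p_obs
p-value (two-sided) = 0.03293
→ bracket: 0.01<=p<0.05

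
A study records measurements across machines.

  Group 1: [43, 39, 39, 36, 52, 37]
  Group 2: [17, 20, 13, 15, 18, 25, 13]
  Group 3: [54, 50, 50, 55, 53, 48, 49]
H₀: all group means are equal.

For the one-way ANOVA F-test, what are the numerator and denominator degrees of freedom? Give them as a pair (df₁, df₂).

degrees of freedom = [2, 17]

k = 3 groups, N = 20 total
df = (k−1, N−k) = (3−1, 20−3) = (2, 17)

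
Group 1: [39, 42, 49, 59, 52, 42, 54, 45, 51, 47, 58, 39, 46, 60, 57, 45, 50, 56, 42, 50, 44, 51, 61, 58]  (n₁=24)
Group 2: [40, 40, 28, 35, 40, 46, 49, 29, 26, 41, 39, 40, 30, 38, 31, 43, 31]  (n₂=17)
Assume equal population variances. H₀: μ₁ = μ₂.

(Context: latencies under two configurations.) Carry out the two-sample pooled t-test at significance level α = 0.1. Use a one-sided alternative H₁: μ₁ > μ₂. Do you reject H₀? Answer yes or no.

reject H₀: yes

x̄₁=49.875, s₁=6.861, n₁=24
x̄₂=36.824, s₂=6.654, n₂=17
s_p² = [23·6.861² + 16·6.654²]/39 = 45.9255
SE = √(s_p²·(1/24+1/17)) = 2.1483
t = (49.875−36.824)/2.1483 = 6.0753
df = 39
p-value (one-sided, H₁ greater) = 0.00000
At α=0.1: p < α → reject H₀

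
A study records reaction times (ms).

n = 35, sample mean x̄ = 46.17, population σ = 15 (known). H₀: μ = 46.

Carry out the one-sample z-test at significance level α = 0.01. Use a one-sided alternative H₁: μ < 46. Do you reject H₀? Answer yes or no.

reject H₀: no

SE = σ/√n = 15/√35 = 2.5355
z = (x̄−μ₀)/SE = (46.17−46)/2.5355 = 0.0670
p-value (one-sided, H₁ less) = 0.52673
At α=0.01: p ≥ α → fail to reject H₀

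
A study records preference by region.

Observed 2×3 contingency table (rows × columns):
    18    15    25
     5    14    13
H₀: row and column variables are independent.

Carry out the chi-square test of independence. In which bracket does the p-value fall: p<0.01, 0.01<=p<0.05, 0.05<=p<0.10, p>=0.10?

p-value bracket: p>=0.10

Row totals [58, 32], col totals [23, 29, 38], n=90
χ² = (18−14.82)²/14.82 + (15−18.69)²/18.69 + (25−24.49)²/24.49 + (5−8.18)²/8.18 + (14−10.31)²/10.31 + (13−13.51)²/13.51 = 3.9940
df = 2
p-value (upper-tail) = 0.13574
→ bracket: p>=0.10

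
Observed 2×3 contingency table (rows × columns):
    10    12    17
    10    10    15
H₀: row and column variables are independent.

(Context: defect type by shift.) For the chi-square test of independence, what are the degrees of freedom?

df = (r−1)(c−1) = (2−1)·(3−1) = 2

degrees of freedom = 2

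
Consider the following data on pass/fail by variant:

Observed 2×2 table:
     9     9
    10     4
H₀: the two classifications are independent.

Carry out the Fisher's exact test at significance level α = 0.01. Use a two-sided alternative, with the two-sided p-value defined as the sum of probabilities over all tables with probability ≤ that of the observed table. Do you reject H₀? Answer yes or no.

Margins: r₁=18, r₂=14, c₁=19, c₂=13, n=32
p_obs = C(18,9)·C(14,10)/C(32,19); sum pmf over tables with pmf ≤ p_obs
p-value (two-sided) = 0.28929
At α=0.01: p ≥ α → fail to reject H₀

reject H₀: no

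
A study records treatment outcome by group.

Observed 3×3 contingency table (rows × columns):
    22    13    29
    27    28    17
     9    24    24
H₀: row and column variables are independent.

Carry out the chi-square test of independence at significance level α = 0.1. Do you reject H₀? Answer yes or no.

Row totals [64, 72, 57], col totals [58, 65, 70], n=193
χ² = (22−19.23)²/19.23 + (13−21.55)²/21.55 + (29−23.21)²/23.21 + (27−21.64)²/21.64 + (28−24.25)²/24.25 + (17−26.11)²/26.11 + (9−17.13)²/17.13 + (24−19.20)²/19.20 + (24−20.67)²/20.67 = 15.9216
df = 4
p-value (upper-tail) = 0.00313
At α=0.1: p < α → reject H₀

reject H₀: yes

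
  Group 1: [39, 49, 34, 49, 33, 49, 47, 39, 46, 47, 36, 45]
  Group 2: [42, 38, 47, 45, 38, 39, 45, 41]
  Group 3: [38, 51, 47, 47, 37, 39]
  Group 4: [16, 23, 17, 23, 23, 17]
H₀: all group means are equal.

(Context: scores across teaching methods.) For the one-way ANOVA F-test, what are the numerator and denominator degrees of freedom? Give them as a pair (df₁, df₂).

degrees of freedom = [3, 28]

k = 4 groups, N = 32 total
df = (k−1, N−k) = (4−1, 32−4) = (3, 28)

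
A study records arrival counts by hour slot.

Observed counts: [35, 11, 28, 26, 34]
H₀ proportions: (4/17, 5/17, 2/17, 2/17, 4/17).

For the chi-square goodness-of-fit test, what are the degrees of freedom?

df = k − 1 = 5 − 1 = 4

degrees of freedom = 4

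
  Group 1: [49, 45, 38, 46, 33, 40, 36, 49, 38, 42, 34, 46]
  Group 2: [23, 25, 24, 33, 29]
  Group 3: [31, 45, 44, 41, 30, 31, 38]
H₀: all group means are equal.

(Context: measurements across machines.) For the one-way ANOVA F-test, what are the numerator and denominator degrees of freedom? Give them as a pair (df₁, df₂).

k = 3 groups, N = 24 total
df = (k−1, N−k) = (3−1, 24−3) = (2, 21)

degrees of freedom = [2, 21]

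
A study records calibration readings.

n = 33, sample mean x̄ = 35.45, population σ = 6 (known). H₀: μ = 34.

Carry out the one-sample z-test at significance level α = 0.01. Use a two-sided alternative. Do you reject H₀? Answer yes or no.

SE = σ/√n = 6/√33 = 1.0445
z = (x̄−μ₀)/SE = (35.45−34)/1.0445 = 1.3883
p-value (two-sided) = 0.16506
At α=0.01: p ≥ α → fail to reject H₀

reject H₀: no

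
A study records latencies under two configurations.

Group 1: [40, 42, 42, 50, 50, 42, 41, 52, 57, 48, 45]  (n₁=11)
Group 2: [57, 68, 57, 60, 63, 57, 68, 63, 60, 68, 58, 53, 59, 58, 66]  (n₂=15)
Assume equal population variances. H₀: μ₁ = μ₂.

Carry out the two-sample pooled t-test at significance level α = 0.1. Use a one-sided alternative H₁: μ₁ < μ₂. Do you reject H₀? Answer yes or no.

x̄₁=46.273, s₁=5.497, n₁=11
x̄₂=61.000, s₂=4.751, n₂=15
s_p² = [10·5.497² + 14·4.751²]/24 = 25.7576
SE = √(s_p²·(1/11+1/15)) = 2.0146
t = (46.273−61.000)/2.0146 = -7.3101
df = 24
p-value (one-sided, H₁ less) = 0.00000
At α=0.1: p < α → reject H₀

reject H₀: yes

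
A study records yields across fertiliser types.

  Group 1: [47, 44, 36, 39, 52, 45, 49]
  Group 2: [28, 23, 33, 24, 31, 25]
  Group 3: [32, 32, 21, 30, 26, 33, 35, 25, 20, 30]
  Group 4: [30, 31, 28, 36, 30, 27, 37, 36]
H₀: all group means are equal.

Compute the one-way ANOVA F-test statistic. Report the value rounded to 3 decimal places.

test statistic = 19.837

Group means [44.57, 27.33, 28.40, 31.88], grand mean 32.742
SSB = Σnᵢ(x̄ᵢ−x̄)² = 1349.613; SSW = ΣΣ(x−x̄ᵢ)² = 612.323
MSB = 1349.613/3 = 449.8710; MSW = 612.323/27 = 22.6786
F = MSB/MSW = 19.8368
df = (3, 27)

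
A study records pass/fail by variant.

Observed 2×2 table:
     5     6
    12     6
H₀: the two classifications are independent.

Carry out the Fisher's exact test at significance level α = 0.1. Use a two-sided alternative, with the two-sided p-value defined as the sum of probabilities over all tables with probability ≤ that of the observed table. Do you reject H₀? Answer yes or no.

Margins: r₁=11, r₂=18, c₁=17, c₂=12, n=29
p_obs = C(11,5)·C(18,12)/C(29,17); sum pmf over tables with pmf ≤ p_obs
p-value (two-sided) = 0.43844
At α=0.1: p ≥ α → fail to reject H₀

reject H₀: no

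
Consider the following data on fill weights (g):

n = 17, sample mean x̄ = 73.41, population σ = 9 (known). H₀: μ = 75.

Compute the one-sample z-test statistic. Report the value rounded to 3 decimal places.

test statistic = -0.728

SE = σ/√n = 9/√17 = 2.1828
z = (x̄−μ₀)/SE = (73.41−75)/2.1828 = -0.7284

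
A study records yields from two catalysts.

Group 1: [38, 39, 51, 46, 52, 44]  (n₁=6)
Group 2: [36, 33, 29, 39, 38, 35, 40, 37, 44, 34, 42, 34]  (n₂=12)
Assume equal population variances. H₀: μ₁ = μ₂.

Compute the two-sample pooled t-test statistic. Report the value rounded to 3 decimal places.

x̄₁=45.000, s₁=5.865, n₁=6
x̄₂=36.750, s₂=4.159, n₂=12
s_p² = [5·5.865² + 11·4.159²]/16 = 22.6406
SE = √(s_p²·(1/6+1/12)) = 2.3791
t = (45.000−36.750)/2.3791 = 3.4677
df = 16

test statistic = 3.468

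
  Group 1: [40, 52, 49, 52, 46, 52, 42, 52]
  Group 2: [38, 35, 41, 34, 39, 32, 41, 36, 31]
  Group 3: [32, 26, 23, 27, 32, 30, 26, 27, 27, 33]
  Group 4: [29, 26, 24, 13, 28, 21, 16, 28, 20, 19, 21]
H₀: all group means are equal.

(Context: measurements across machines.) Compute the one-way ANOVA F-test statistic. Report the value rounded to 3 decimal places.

Group means [48.12, 36.33, 28.30, 22.27], grand mean 32.632
SSB = Σnᵢ(x̄ᵢ−x̄)² = 3411.685; SSW = ΣΣ(x−x̄ᵢ)² = 645.157
MSB = 3411.685/3 = 1137.2284; MSW = 645.157/34 = 18.9752
F = MSB/MSW = 59.9324
df = (3, 34)

test statistic = 59.932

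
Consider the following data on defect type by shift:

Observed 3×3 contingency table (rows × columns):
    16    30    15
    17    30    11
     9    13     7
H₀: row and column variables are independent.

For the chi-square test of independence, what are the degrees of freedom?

df = (r−1)(c−1) = (3−1)·(3−1) = 4

degrees of freedom = 4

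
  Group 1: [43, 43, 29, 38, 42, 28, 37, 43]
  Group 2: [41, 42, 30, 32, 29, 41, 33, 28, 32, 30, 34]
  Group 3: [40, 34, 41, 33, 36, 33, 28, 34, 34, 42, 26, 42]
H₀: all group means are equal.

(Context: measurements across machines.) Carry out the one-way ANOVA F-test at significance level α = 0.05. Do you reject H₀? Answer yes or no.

reject H₀: no

Group means [37.88, 33.82, 35.25], grand mean 35.419
SSB = Σnᵢ(x̄ᵢ−x̄)² = 76.787; SSW = ΣΣ(x−x̄ᵢ)² = 836.761
MSB = 76.787/2 = 38.3935; MSW = 836.761/28 = 29.8843
F = MSB/MSW = 1.2847
df = (2, 28)
p-value (upper-tail) = 0.29254
At α=0.05: p ≥ α → fail to reject H₀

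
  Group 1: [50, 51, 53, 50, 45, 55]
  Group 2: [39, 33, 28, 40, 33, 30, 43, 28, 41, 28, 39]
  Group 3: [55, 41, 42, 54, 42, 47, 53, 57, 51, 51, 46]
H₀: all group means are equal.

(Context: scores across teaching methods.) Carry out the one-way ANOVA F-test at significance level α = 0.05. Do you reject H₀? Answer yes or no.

Group means [50.67, 34.73, 49.00], grand mean 43.750
SSB = Σnᵢ(x̄ᵢ−x̄)² = 1485.735; SSW = ΣΣ(x−x̄ᵢ)² = 717.515
MSB = 1485.735/2 = 742.8674; MSW = 717.515/25 = 28.7006
F = MSB/MSW = 25.8833
df = (2, 25)
p-value (upper-tail) = 0.00000
At α=0.05: p < α → reject H₀

reject H₀: yes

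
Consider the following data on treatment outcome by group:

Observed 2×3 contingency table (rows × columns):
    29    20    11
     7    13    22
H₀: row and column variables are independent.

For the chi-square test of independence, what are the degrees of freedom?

degrees of freedom = 2

df = (r−1)(c−1) = (2−1)·(3−1) = 2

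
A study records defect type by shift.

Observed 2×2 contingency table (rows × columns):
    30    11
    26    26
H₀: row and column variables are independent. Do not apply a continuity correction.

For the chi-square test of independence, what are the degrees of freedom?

df = (r−1)(c−1) = (2−1)·(2−1) = 1

degrees of freedom = 1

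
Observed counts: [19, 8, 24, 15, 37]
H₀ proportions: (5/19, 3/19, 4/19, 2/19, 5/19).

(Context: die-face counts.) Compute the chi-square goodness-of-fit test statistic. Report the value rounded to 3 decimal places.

n = 103; E_i = n·p_i = [27.11, 16.26, 21.68, 10.84, 27.11]
χ² = (19−27.11)²/27.11 + (8−16.26)²/16.26 + (24−21.68)²/21.68 + (15−10.84)²/10.84 + (37−27.11)²/27.11 = 12.0761
df = 4

test statistic = 12.076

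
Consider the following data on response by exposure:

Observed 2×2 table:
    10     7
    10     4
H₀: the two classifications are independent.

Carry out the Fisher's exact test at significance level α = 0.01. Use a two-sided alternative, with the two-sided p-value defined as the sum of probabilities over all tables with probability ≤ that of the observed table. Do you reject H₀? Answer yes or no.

reject H₀: no

Margins: r₁=17, r₂=14, c₁=20, c₂=11, n=31
p_obs = C(17,10)·C(14,10)/C(31,20); sum pmf over tables with pmf ≤ p_obs
p-value (two-sided) = 0.70738
At α=0.01: p ≥ α → fail to reject H₀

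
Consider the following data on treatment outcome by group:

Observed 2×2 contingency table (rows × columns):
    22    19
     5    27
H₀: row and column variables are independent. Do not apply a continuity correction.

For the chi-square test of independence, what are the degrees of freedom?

df = (r−1)(c−1) = (2−1)·(2−1) = 1

degrees of freedom = 1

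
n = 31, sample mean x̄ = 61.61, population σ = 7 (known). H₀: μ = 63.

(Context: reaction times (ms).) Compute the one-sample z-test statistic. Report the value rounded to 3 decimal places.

SE = σ/√n = 7/√31 = 1.2572
z = (x̄−μ₀)/SE = (61.61−63)/1.2572 = -1.1056

test statistic = -1.106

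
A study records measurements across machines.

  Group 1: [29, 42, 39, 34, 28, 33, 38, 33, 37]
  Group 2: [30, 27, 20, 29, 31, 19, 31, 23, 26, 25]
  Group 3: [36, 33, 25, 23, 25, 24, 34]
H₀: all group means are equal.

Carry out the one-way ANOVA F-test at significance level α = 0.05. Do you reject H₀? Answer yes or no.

reject H₀: yes

Group means [34.78, 26.10, 28.57], grand mean 29.769
SSB = Σnᵢ(x̄ᵢ−x̄)² = 370.446; SSW = ΣΣ(x−x̄ᵢ)² = 524.170
MSB = 370.446/2 = 185.2228; MSW = 524.170/23 = 22.7900
F = MSB/MSW = 8.1274
df = (2, 23)
p-value (upper-tail) = 0.00214
At α=0.05: p < α → reject H₀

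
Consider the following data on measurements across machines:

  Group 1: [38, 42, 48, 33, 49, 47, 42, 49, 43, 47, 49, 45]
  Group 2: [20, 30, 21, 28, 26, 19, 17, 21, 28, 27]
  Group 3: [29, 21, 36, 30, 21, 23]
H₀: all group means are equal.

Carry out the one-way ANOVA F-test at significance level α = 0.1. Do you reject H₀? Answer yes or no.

reject H₀: yes

Group means [44.33, 23.70, 26.67], grand mean 33.179
SSB = Σnᵢ(x̄ᵢ−x̄)² = 2646.007; SSW = ΣΣ(x−x̄ᵢ)² = 644.100
MSB = 2646.007/2 = 1323.0036; MSW = 644.100/25 = 25.7640
F = MSB/MSW = 51.3509
df = (2, 25)
p-value (upper-tail) = 0.00000
At α=0.1: p < α → reject H₀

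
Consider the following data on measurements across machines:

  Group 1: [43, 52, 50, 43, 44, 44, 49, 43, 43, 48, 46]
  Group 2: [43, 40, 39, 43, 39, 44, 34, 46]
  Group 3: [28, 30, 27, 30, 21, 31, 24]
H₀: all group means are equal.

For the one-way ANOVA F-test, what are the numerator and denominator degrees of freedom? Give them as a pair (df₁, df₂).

k = 3 groups, N = 26 total
df = (k−1, N−k) = (3−1, 26−3) = (2, 23)

degrees of freedom = [2, 23]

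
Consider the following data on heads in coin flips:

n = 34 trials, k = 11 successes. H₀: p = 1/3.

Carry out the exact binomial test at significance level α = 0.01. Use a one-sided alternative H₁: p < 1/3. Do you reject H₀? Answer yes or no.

Exact binomial: n=34, k=11, p₀=1/3=0.3333
P(X≤11) from Σ C(n,i)·p₀^i·(1−p₀)^(n−i)
p-value (one-sided, H₁ less) = 0.53223
At α=0.01: p ≥ α → fail to reject H₀

reject H₀: no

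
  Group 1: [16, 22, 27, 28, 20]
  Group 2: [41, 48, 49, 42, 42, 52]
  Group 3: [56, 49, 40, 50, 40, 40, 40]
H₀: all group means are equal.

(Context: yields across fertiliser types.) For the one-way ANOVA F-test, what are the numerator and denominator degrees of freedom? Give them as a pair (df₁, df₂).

degrees of freedom = [2, 15]

k = 3 groups, N = 18 total
df = (k−1, N−k) = (3−1, 18−3) = (2, 15)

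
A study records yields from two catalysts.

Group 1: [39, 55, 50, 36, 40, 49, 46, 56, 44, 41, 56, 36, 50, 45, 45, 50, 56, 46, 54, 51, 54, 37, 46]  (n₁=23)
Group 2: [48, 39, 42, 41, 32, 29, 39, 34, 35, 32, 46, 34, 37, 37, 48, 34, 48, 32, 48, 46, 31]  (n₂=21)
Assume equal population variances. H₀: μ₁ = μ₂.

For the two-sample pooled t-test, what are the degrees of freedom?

degrees of freedom = 42

df = n₁ + n₂ − 2 = 23 + 21 − 2 = 42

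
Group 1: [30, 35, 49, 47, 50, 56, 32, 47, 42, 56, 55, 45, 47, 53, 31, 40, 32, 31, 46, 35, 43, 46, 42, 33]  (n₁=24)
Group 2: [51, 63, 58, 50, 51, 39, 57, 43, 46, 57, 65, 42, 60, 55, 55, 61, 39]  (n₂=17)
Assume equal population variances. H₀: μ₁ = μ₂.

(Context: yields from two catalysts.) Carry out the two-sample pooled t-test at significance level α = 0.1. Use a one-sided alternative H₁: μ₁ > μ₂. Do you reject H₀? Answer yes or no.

reject H₀: no

x̄₁=42.625, s₁=8.525, n₁=24
x̄₂=52.471, s₂=8.277, n₂=17
s_p² = [23·8.525² + 16·8.277²]/39 = 70.9708
SE = √(s_p²·(1/24+1/17)) = 2.6706
t = (42.625−52.471)/2.6706 = -3.6867
df = 39
p-value (one-sided, H₁ greater) = 0.99966
At α=0.1: p ≥ α → fail to reject H₀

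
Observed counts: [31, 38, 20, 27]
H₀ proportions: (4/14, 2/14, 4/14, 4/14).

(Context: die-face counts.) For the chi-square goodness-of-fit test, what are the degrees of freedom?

degrees of freedom = 3

df = k − 1 = 4 − 1 = 3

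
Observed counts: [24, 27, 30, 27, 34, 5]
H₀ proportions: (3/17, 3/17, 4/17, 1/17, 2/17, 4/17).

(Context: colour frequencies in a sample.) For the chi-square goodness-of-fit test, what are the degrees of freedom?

df = k − 1 = 6 − 1 = 5

degrees of freedom = 5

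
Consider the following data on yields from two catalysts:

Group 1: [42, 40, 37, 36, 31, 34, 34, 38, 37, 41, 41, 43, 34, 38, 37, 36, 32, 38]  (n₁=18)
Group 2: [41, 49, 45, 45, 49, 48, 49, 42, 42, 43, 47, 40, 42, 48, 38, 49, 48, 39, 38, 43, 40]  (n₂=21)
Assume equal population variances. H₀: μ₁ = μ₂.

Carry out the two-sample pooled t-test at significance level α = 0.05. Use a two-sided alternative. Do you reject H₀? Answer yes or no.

reject H₀: yes

x̄₁=37.167, s₁=3.382, n₁=18
x̄₂=44.048, s₂=3.943, n₂=21
s_p² = [17·3.382² + 20·3.943²]/37 = 13.6609
SE = √(s_p²·(1/18+1/21)) = 1.1872
t = (37.167−44.048)/1.1872 = -5.7959
df = 37
p-value (two-sided) = 0.00000
At α=0.05: p < α → reject H₀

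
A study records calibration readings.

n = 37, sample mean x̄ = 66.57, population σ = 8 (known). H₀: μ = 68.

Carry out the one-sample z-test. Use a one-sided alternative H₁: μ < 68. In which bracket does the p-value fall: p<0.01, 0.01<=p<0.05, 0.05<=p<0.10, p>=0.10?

p-value bracket: p>=0.10

SE = σ/√n = 8/√37 = 1.3152
z = (x̄−μ₀)/SE = (66.57−68)/1.3152 = -1.0873
p-value (one-sided, H₁ less) = 0.13845
→ bracket: p>=0.10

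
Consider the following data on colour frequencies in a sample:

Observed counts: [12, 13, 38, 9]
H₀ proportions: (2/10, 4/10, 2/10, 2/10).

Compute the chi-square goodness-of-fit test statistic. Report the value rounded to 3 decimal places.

n = 72; E_i = n·p_i = [14.40, 28.80, 14.40, 14.40]
χ² = (12−14.40)²/14.40 + (13−28.80)²/28.80 + (38−14.40)²/14.40 + (9−14.40)²/14.40 = 49.7708
df = 3

test statistic = 49.771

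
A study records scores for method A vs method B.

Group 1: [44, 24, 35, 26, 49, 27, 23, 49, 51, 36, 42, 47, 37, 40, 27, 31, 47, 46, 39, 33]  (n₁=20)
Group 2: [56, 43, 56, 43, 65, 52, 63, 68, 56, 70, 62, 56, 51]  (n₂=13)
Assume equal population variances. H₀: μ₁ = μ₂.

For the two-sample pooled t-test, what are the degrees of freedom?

degrees of freedom = 31

df = n₁ + n₂ − 2 = 20 + 13 − 2 = 31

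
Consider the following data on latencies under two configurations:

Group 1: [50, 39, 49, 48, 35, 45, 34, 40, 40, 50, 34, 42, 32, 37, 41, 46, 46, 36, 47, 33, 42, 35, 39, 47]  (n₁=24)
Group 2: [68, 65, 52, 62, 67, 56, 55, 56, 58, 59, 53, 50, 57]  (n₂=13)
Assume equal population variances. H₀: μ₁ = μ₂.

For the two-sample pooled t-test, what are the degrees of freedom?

df = n₁ + n₂ − 2 = 24 + 13 − 2 = 35

degrees of freedom = 35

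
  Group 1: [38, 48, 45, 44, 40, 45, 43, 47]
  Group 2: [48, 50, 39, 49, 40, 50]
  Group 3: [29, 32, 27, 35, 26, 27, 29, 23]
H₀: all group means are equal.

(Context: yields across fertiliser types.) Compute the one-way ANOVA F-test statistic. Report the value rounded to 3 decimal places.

test statistic = 42.160

Group means [43.75, 46.00, 28.50], grand mean 38.818
SSB = Σnᵢ(x̄ᵢ−x̄)² = 1355.773; SSW = ΣΣ(x−x̄ᵢ)² = 305.500
MSB = 1355.773/2 = 677.8864; MSW = 305.500/19 = 16.0789
F = MSB/MSW = 42.1599
df = (2, 19)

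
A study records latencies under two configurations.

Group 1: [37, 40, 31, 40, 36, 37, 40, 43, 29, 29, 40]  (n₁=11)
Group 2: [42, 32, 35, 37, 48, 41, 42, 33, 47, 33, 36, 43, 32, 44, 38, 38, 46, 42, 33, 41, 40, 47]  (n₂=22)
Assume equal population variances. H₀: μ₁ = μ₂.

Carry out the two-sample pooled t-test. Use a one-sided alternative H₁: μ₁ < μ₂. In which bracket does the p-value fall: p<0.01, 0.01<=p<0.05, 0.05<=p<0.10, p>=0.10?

p-value bracket: 0.05<=p<0.10

x̄₁=36.545, s₁=4.845, n₁=11
x̄₂=39.545, s₂=5.189, n₂=22
s_p² = [10·4.845² + 21·5.189²]/31 = 25.8123
SE = √(s_p²·(1/11+1/22)) = 1.8761
t = (36.545−39.545)/1.8761 = -1.5990
df = 31
p-value (one-sided, H₁ less) = 0.05998
→ bracket: 0.05<=p<0.10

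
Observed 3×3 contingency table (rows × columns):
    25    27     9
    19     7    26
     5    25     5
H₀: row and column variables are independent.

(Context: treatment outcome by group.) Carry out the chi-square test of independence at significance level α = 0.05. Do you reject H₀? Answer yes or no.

reject H₀: yes

Row totals [61, 52, 35], col totals [49, 59, 40], n=148
χ² = (25−20.20)²/20.20 + (27−24.32)²/24.32 + (9−16.49)²/16.49 + (19−17.22)²/17.22 + (7−20.73)²/20.73 + (26−14.05)²/14.05 + (5−11.59)²/11.59 + (25−13.95)²/13.95 + (5−9.46)²/9.46 = 38.8651
df = 4
p-value (upper-tail) = 0.00000
At α=0.05: p < α → reject H₀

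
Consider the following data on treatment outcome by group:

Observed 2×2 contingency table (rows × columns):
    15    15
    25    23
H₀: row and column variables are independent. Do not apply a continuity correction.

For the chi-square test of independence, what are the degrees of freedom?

degrees of freedom = 1

df = (r−1)(c−1) = (2−1)·(2−1) = 1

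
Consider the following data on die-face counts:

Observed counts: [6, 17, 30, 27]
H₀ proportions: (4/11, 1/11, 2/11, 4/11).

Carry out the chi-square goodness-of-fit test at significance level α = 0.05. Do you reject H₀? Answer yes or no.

n = 80; E_i = n·p_i = [29.09, 7.27, 14.55, 29.09]
χ² = (6−29.09)²/29.09 + (17−7.27)²/7.27 + (30−14.55)²/14.55 + (27−29.09)²/29.09 = 47.9094
df = 3
p-value (upper-tail) = 0.00000
At α=0.05: p < α → reject H₀

reject H₀: yes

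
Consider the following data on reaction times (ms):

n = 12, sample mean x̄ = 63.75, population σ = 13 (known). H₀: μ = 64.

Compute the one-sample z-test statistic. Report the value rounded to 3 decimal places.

SE = σ/√n = 13/√12 = 3.7528
z = (x̄−μ₀)/SE = (63.75−64)/3.7528 = -0.0666

test statistic = -0.067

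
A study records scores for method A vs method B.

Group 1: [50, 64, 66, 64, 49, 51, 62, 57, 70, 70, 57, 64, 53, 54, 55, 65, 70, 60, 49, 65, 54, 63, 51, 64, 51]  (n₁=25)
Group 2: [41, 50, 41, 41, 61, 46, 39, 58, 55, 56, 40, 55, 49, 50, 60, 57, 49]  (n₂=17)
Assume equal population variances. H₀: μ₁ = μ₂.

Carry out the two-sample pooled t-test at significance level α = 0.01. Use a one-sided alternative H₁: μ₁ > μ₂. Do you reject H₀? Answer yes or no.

x̄₁=59.120, s₁=7.049, n₁=25
x̄₂=49.882, s₂=7.507, n₂=17
s_p² = [24·7.049² + 16·7.507²]/40 = 52.3601
SE = √(s_p²·(1/25+1/17)) = 2.2747
t = (59.120−49.882)/2.2747 = 4.0610
df = 40
p-value (one-sided, H₁ greater) = 0.00011
At α=0.01: p < α → reject H₀

reject H₀: yes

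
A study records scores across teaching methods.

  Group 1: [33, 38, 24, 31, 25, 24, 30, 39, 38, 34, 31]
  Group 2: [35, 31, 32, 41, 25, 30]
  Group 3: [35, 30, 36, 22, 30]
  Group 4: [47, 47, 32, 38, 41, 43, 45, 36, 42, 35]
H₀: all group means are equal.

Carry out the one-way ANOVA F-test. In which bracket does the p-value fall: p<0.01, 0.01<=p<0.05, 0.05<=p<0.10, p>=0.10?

Group means [31.55, 32.33, 30.60, 40.60], grand mean 34.375
SSB = Σnᵢ(x̄ᵢ−x̄)² = 571.839; SSW = ΣΣ(x−x̄ᵢ)² = 815.661
MSB = 571.839/3 = 190.6131; MSW = 815.661/28 = 29.1307
F = MSB/MSW = 6.5434
df = (3, 28)
p-value (upper-tail) = 0.00171
→ bracket: p<0.01

p-value bracket: p<0.01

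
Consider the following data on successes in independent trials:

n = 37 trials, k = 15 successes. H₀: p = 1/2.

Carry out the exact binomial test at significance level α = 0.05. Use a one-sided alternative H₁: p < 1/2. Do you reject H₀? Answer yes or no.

reject H₀: no

Exact binomial: n=37, k=15, p₀=1/2=0.5000
P(X≤15) from Σ C(n,i)·p₀^i·(1−p₀)^(n−i)
p-value (one-sided, H₁ less) = 0.16200
At α=0.05: p ≥ α → fail to reject H₀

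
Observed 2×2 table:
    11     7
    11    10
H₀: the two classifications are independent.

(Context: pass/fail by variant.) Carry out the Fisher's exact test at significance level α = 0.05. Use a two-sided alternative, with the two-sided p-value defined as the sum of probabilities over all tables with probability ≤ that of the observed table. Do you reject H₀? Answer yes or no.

Margins: r₁=18, r₂=21, c₁=22, c₂=17, n=39
p_obs = C(18,11)·C(21,11)/C(39,22); sum pmf over tables with pmf ≤ p_obs
p-value (two-sided) = 0.74791
At α=0.05: p ≥ α → fail to reject H₀

reject H₀: no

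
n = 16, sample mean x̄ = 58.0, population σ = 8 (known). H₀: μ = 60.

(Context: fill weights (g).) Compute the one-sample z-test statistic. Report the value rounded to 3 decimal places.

test statistic = -1.000

SE = σ/√n = 8/√16 = 2.0000
z = (x̄−μ₀)/SE = (58.0−60)/2.0000 = -1.0000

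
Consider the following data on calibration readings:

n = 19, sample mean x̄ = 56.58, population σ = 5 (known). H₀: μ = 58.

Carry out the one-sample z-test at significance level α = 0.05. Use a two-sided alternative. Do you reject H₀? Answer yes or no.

SE = σ/√n = 5/√19 = 1.1471
z = (x̄−μ₀)/SE = (56.58−58)/1.1471 = -1.2379
p-value (two-sided) = 0.21574
At α=0.05: p ≥ α → fail to reject H₀

reject H₀: no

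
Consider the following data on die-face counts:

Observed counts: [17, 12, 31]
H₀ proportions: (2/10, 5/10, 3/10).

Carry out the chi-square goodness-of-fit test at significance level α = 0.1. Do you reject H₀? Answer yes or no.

n = 60; E_i = n·p_i = [12.00, 30.00, 18.00]
χ² = (17−12.00)²/12.00 + (12−30.00)²/30.00 + (31−18.00)²/18.00 = 22.2722
df = 2
p-value (upper-tail) = 0.00001
At α=0.1: p < α → reject H₀

reject H₀: yes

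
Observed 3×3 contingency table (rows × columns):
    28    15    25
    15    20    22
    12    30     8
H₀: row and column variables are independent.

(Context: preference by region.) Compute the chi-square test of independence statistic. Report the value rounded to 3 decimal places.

Row totals [68, 57, 50], col totals [55, 65, 55], n=175
χ² = (28−21.37)²/21.37 + (15−25.26)²/25.26 + (25−21.37)²/21.37 + (15−17.91)²/17.91 + (20−21.17)²/21.17 + (22−17.91)²/17.91 + (12−15.71)²/15.71 + (30−18.57)²/18.57 + (8−15.71)²/15.71 = 20.0062
df = 4

test statistic = 20.006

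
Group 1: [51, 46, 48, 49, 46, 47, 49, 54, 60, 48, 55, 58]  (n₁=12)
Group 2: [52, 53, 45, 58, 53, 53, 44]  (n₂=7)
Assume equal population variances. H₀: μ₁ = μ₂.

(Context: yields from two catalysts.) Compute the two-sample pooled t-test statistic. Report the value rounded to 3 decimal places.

test statistic = -0.099

x̄₁=50.917, s₁=4.738, n₁=12
x̄₂=51.143, s₂=4.947, n₂=7
s_p² = [11·4.738² + 6·4.947²]/17 = 23.1632
SE = √(s_p²·(1/12+1/7)) = 2.2889
t = (50.917−51.143)/2.2889 = -0.0988
df = 17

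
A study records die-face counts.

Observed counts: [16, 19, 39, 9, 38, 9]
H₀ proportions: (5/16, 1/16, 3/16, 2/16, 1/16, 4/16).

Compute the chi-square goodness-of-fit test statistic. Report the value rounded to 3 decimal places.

test statistic = 168.332

n = 130; E_i = n·p_i = [40.62, 8.12, 24.38, 16.25, 8.12, 32.50]
χ² = (16−40.62)²/40.62 + (19−8.12)²/8.12 + (39−24.38)²/24.38 + (9−16.25)²/16.25 + (38−8.12)²/8.12 + (9−32.50)²/32.50 = 168.3323
df = 5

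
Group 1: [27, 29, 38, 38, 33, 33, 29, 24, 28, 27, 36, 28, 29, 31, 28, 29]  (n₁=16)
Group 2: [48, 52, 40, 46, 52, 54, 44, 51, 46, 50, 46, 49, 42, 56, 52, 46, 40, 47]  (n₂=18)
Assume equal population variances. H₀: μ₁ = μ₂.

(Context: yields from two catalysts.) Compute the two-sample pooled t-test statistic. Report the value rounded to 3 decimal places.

test statistic = -11.611

x̄₁=30.438, s₁=4.082, n₁=16
x̄₂=47.833, s₂=4.592, n₂=18
s_p² = [15·4.082² + 17·4.592²]/32 = 19.0137
SE = √(s_p²·(1/16+1/18)) = 1.4982
t = (30.438−47.833)/1.4982 = -11.6110
df = 32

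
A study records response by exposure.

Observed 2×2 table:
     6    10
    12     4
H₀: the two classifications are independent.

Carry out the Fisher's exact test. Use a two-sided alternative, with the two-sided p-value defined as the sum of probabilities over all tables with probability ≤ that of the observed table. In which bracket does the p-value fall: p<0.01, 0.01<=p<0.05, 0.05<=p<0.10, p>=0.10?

p-value bracket: 0.05<=p<0.10

Margins: r₁=16, r₂=16, c₁=18, c₂=14, n=32
p_obs = C(16,6)·C(16,12)/C(32,18); sum pmf over tables with pmf ≤ p_obs
p-value (two-sided) = 0.07317
→ bracket: 0.05<=p<0.10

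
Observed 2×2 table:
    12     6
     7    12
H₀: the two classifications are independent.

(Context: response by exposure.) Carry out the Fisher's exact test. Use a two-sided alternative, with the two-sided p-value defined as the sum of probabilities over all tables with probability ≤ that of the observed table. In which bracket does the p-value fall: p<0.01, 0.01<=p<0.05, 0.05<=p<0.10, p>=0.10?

Margins: r₁=18, r₂=19, c₁=19, c₂=18, n=37
p_obs = C(18,12)·C(19,7)/C(37,19); sum pmf over tables with pmf ≤ p_obs
p-value (two-sided) = 0.10314
→ bracket: p>=0.10

p-value bracket: p>=0.10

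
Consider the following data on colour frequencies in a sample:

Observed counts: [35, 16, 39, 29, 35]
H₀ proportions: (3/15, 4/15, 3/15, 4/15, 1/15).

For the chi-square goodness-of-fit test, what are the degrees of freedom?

df = k − 1 = 5 − 1 = 4

degrees of freedom = 4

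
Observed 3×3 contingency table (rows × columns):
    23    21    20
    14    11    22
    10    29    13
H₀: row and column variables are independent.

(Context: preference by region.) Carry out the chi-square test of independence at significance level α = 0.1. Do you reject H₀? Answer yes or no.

reject H₀: yes

Row totals [64, 47, 52], col totals [47, 61, 55], n=163
χ² = (23−18.45)²/18.45 + (21−23.95)²/23.95 + (20−21.60)²/21.60 + (14−13.55)²/13.55 + (11−17.59)²/17.59 + (22−15.86)²/15.86 + (10−14.99)²/14.99 + (29−19.46)²/19.46 + (13−17.55)²/17.55 = 13.9802
df = 4
p-value (upper-tail) = 0.00736
At α=0.1: p < α → reject H₀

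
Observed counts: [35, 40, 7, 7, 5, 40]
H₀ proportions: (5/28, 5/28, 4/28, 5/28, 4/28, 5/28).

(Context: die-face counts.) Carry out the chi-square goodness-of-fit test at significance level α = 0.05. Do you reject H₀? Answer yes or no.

reject H₀: yes

n = 134; E_i = n·p_i = [23.93, 23.93, 19.14, 23.93, 19.14, 23.93]
χ² = (35−23.93)²/23.93 + (40−23.93)²/23.93 + (7−19.14)²/19.14 + (7−23.93)²/23.93 + (5−19.14)²/19.14 + (40−23.93)²/23.93 = 56.8388
df = 5
p-value (upper-tail) = 0.00000
At α=0.05: p < α → reject H₀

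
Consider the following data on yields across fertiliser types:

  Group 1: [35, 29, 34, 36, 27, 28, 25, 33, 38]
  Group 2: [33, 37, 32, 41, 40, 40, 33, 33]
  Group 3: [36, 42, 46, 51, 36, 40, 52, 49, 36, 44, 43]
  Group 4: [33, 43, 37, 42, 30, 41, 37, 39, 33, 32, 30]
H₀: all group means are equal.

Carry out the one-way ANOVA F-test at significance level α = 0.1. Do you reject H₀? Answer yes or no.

reject H₀: yes

Group means [31.67, 36.12, 43.18, 36.09], grand mean 37.077
SSB = Σnᵢ(x̄ᵢ−x̄)² = 691.349; SSW = ΣΣ(x−x̄ᵢ)² = 839.420
MSB = 691.349/3 = 230.4496; MSW = 839.420/35 = 23.9834
F = MSB/MSW = 9.6087
df = (3, 35)
p-value (upper-tail) = 0.00009
At α=0.1: p < α → reject H₀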